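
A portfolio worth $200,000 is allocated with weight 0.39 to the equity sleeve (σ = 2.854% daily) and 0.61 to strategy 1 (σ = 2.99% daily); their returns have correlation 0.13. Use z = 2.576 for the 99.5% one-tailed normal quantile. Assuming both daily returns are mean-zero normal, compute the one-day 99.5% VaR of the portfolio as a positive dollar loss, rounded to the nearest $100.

$11,600

σ_p² = 0.39²·2.854² + 0.61²·2.99² + 2·0.13·0.39·0.61·2.854·2.99 = 5.0933 (%²).
σ_p = √5.0933 = 2.257%.
VaR = 2.576 × 2.257% = 5.814%; on $200,000 that is $11,628.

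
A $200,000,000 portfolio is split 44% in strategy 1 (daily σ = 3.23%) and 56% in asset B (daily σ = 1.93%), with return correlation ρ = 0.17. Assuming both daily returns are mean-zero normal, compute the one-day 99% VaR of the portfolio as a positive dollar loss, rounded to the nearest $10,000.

$8,960,000

σ_p² = 0.44²·3.23² + 0.56²·1.93² + 2·0.17·0.44·0.56·3.23·1.93 = 3.7102 (%²).
σ_p = √3.7102 = 1.926%.
At 99%, z = 2.326.
VaR = 2.326 × 1.926% = 4.480%; on $200,000,000 that is $8,960,000.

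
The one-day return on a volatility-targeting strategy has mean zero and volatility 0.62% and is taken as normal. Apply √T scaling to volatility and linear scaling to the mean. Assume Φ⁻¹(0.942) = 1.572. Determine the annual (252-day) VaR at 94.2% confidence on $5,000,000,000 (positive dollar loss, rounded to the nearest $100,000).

$773,600,000

σ_{252d} = 0.62% × √252 = 9.842%.
VaR = 1.572 × 9.842% = 15.472%.
On $5,000,000,000: 0.15472 × $5,000,000,000 = $773,600,000.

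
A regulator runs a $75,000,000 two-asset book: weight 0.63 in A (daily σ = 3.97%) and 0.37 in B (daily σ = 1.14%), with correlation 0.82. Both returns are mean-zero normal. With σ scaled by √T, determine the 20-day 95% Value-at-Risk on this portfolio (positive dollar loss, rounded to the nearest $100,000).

$15,800,000

σ_p = √(0.63²·3.97² + 0.37²·1.14² + 2·0.82·0.63·0.37·3.97·1.14) = 2.857%.
σ_{20d} = 2.857% × √20 = 12.777%.
z(95%) = 1.645.
VaR = 1.645 × 12.777% = 21.018%; on $75,000,000 that is $15,763,500.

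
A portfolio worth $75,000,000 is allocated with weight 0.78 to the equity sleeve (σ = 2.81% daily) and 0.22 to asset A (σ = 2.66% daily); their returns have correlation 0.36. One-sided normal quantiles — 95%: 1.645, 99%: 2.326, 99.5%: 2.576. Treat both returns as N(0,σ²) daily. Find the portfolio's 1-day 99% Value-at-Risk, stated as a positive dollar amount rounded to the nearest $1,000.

$4,298,000

σ_p² = 0.78²·2.81² + 0.22²·2.66² + 2·0.36·0.78·0.22·2.81·2.66 = 6.0699 (%²).
σ_p = √6.0699 = 2.464%.
VaR = 2.326 × 2.464% = 5.731%; on $75,000,000 that is $4,298,250.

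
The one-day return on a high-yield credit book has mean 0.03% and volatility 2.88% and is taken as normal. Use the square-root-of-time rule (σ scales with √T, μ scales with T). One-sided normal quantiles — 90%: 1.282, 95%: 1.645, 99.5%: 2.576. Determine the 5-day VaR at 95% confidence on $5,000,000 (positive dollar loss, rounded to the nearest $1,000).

$522,000

σ_{5d} = 2.88% × √5 = 6.440%; μ_{5d} = 5 × 0.03% = 0.150%.
VaR = −(0.150%) + 1.645 × 6.440% = 10.444%.
On $5,000,000: 0.10444 × $5,000,000 = $522,200.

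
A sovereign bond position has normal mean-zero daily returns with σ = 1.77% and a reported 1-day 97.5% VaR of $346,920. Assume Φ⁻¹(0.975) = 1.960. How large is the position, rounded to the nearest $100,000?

$10,000,000

VaR as a fraction of value: z·σ = 1.960 × 1.77% = 3.4692%.
Position = $346,920 / 0.034692 = $10,000,000.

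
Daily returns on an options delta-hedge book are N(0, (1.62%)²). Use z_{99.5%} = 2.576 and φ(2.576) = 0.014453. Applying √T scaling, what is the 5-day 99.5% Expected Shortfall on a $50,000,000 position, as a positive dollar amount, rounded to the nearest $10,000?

$5,240,000

σ_{5d} = 1.62% × √5 = 3.622%.
ES multiplier = φ(z)/(1−α) = 0.014453/0.005 = 2.891.
ES = 3.622% × 2.891 = 10.471%; on $50,000,000: $5,235,500.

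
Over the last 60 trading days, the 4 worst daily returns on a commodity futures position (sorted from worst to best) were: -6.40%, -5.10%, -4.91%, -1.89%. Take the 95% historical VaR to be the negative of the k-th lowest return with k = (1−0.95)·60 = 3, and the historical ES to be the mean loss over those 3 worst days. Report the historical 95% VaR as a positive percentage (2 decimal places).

k = 3; the 3rd lowest return is -4.91%, so VaR = 4.91%.

4.91%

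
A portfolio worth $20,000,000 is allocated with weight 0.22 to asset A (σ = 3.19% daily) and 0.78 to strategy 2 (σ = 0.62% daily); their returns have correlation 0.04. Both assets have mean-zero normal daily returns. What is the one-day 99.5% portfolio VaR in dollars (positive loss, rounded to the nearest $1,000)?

$447,000

σ_p² = 0.22²·3.19² + 0.78²·0.62² + 2·0.04·0.22·0.78·3.19·0.62 = 0.7535 (%²).
σ_p = √0.7535 = 0.868%.
At 99.5%, z = 2.576.
VaR = 2.576 × 0.868% = 2.236%; on $20,000,000 that is $447,200.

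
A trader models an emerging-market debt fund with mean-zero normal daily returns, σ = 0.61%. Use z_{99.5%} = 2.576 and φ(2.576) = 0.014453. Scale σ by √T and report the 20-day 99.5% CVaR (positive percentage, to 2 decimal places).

7.89%

σ_{20d} = 0.61% × √20 = 2.728%.
ES multiplier = φ(z)/(1−α) = 0.014453/0.005 = 2.891.
ES = 2.728% × 2.891 = 7.887%.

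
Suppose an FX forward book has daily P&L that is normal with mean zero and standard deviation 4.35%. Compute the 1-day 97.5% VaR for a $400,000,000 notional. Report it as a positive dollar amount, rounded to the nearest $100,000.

At 97.5% one-sided, z = 1.960.
VaR = z·σ = 1.960 × 4.35% = 8.526%.
On $400,000,000: 0.08526 × $400,000,000 = $34,104,000.

$34,100,000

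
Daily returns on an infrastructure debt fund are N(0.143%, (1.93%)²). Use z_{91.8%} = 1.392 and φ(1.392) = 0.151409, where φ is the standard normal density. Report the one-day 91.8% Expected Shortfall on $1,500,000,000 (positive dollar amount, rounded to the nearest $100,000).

$51,300,000

Tail multiplier: φ(z)/(1−α) = 0.151409 / 0.082 = 1.846.
ES = −(0.143%) + 1.93% × 1.846 = 3.420%.
On $1,500,000,000: 0.03420 × $1,500,000,000 = $51,300,000.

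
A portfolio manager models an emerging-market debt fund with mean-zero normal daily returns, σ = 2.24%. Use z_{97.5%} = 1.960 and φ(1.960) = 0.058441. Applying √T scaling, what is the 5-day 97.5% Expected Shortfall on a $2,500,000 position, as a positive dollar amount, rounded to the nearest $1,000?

$293,000

σ_{5d} = 2.24% × √5 = 5.009%.
ES multiplier = φ(z)/(1−α) = 0.058441/0.025 = 2.338.
ES = 5.009% × 2.338 = 11.711%; on $2,500,000: $292,775.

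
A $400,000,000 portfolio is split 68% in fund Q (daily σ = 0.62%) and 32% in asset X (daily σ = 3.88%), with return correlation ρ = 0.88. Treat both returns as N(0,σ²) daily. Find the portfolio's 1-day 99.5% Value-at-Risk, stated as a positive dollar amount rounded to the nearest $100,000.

$16,700,000

σ_p² = 0.68²·0.62² + 0.32²·3.88² + 2·0.88·0.68·0.32·0.62·3.88 = 2.6406 (%²).
σ_p = √2.6406 = 1.625%.
At 99.5%, z = 2.576.
VaR = 2.576 × 1.625% = 4.186%; on $400,000,000 that is $16,744,000.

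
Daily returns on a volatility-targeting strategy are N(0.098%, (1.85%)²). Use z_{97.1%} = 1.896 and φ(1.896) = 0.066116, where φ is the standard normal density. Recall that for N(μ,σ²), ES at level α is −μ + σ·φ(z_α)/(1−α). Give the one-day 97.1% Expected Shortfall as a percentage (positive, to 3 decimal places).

4.120%

Tail multiplier: φ(z)/(1−α) = 0.066116 / 0.029 = 2.280.
ES = −(0.098%) + 1.85% × 2.280 = 4.120%.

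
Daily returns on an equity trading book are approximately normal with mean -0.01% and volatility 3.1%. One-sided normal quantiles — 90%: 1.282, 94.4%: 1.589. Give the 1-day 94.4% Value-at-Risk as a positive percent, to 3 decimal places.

VaR = −μ + z·σ = −(-0.01%) + 1.589 × 3.1% = 4.936%.

4.936%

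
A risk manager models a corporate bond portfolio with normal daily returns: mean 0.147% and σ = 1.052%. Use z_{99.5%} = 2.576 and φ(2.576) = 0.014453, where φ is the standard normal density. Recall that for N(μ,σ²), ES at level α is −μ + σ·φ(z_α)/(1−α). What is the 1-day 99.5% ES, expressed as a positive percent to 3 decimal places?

Tail multiplier: φ(z)/(1−α) = 0.014453 / 0.005 = 2.891.
ES = −(0.147%) + 1.052% × 2.891 = 2.894%.

2.894%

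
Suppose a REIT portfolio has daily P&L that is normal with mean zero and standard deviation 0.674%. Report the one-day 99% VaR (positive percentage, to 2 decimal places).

At 99% one-sided, z = 2.326.
VaR = z·σ = 2.326 × 0.674% = 1.568%.

1.57%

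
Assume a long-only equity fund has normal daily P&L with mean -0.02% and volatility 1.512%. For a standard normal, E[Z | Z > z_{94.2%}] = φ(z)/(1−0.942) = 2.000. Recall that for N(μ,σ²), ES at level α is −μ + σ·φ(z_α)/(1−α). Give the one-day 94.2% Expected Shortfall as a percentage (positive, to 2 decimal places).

ES = −(-0.02%) + 1.512% × 2.000 = 3.044%.

3.04%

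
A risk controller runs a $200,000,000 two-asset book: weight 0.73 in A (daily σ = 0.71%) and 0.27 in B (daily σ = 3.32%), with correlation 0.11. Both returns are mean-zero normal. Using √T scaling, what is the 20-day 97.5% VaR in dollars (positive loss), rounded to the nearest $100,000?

σ_p = √(0.73²·0.71² + 0.27²·3.32² + 2·0.11·0.73·0.27·0.71·3.32) = 1.084%.
σ_{20d} = 1.084% × √20 = 4.848%.
z(97.5%) = 1.960.
VaR = 1.960 × 4.848% = 9.502%; on $200,000,000 that is $19,004,000.

$19,000,000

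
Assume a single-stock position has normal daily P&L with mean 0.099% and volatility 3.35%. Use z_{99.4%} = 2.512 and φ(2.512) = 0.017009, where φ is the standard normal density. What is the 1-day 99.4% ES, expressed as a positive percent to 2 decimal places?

9.40%

Tail multiplier: φ(z)/(1−α) = 0.017009 / 0.006 = 2.835.
ES = −(0.099%) + 3.35% × 2.835 = 9.398%.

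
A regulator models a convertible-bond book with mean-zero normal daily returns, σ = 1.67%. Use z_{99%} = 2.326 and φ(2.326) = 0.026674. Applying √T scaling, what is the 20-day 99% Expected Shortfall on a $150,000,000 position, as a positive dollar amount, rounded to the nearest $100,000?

$29,900,000

σ_{20d} = 1.67% × √20 = 7.468%.
ES multiplier = φ(z)/(1−α) = 0.026674/0.01 = 2.667.
ES = 7.468% × 2.667 = 19.917%; on $150,000,000: $29,875,500.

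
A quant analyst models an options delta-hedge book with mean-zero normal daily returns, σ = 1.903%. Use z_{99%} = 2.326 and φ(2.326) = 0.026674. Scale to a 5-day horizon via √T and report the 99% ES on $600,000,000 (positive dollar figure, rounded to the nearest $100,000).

σ_{5d} = 1.903% × √5 = 4.255%.
ES multiplier = φ(z)/(1−α) = 0.026674/0.01 = 2.667.
ES = 4.255% × 2.667 = 11.348%; on $600,000,000: $68,088,000.

$68,100,000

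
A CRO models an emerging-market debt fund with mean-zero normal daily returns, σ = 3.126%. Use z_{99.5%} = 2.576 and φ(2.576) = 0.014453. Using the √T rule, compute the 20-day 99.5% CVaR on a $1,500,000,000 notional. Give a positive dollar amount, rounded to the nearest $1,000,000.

σ_{20d} = 3.126% × √20 = 13.980%.
ES multiplier = φ(z)/(1−α) = 0.014453/0.005 = 2.891.
ES = 13.980% × 2.891 = 40.416%; on $1,500,000,000: $606,240,000.

$606,000,000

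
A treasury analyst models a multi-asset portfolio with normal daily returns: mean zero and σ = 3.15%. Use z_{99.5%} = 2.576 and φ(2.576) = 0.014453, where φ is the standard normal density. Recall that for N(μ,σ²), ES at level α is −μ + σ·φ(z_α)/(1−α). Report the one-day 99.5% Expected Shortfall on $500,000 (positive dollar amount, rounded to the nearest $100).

Tail multiplier: φ(z)/(1−α) = 0.014453 / 0.005 = 2.891.
ES = 3.15% × 2.891 = 9.107%.
On $500,000: 0.09107 × $500,000 = $45,535.

$45,500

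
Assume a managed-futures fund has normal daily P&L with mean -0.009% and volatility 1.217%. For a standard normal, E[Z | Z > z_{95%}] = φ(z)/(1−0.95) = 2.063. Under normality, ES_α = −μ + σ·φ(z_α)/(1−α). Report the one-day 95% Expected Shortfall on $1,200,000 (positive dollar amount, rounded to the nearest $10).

ES = −(-0.009%) + 1.217% × 2.063 = 2.520%.
On $1,200,000: 0.02520 × $1,200,000 = $30,240.

$30,240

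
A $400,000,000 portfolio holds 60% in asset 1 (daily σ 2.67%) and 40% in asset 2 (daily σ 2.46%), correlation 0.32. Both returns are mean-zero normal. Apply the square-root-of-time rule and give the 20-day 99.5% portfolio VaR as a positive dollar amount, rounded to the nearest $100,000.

$98,200,000

σ_p = √(0.6²·2.67² + 0.4²·2.46² + 2·0.32·0.6·0.4·2.67·2.46) = 2.132%.
σ_{20d} = 2.132% × √20 = 9.535%.
z(99.5%) = 2.576.
VaR = 2.576 × 9.535% = 24.562%; on $400,000,000 that is $98,248,000.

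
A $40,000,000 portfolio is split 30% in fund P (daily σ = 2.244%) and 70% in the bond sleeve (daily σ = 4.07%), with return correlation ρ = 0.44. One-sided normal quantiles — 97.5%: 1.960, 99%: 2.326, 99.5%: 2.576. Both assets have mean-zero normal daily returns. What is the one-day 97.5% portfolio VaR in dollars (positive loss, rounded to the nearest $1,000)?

σ_p² = 0.3²·2.244² + 0.7²·4.07² + 2·0.44·0.3·0.7·2.244·4.07 = 10.2578 (%²).
σ_p = √10.2578 = 3.203%.
VaR = 1.960 × 3.203% = 6.278%; on $40,000,000 that is $2,511,200.

$2,511,000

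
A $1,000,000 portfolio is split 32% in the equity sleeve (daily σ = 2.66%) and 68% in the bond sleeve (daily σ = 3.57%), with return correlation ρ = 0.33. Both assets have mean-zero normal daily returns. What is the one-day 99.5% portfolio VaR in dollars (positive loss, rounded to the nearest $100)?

σ_p² = 0.32²·2.66² + 0.68²·3.57² + 2·0.33·0.32·0.68·2.66·3.57 = 7.9816 (%²).
σ_p = √7.9816 = 2.825%.
At 99.5%, z = 2.576.
VaR = 2.576 × 2.825% = 7.277%; on $1,000,000 that is $72,770.

$72,800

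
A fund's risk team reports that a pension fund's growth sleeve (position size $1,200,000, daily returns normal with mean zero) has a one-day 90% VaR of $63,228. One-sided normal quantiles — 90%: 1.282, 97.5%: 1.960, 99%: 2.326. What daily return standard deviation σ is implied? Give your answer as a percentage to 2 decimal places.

4.11%

VaR as a fraction: $63,228 / $1,200,000 = 5.269%.
σ = VaR / z = 5.269% / 1.282 = 4.110%.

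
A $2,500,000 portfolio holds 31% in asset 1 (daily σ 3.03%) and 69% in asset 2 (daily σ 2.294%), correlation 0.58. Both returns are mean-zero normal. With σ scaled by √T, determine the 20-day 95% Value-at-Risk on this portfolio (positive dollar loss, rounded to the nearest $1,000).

$416,000

σ_p = √(0.31²·3.03² + 0.69²·2.294² + 2·0.58·0.31·0.69·3.03·2.294) = 2.261%.
σ_{20d} = 2.261% × √20 = 10.111%.
z(95%) = 1.645.
VaR = 1.645 × 10.111% = 16.633%; on $2,500,000 that is $415,825.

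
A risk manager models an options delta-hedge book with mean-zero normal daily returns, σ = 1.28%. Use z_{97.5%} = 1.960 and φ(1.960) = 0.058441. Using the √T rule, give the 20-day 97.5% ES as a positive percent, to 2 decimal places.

σ_{20d} = 1.28% × √20 = 5.724%.
ES multiplier = φ(z)/(1−α) = 0.058441/0.025 = 2.338.
ES = 5.724% × 2.338 = 13.383%.

13.38%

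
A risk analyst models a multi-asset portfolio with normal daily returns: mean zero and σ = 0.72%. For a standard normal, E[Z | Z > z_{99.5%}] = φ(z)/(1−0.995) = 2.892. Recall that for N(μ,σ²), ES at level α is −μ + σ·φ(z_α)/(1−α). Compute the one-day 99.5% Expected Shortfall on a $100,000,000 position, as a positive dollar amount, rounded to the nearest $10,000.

$2,080,000

ES = 0.72% × 2.892 = 2.082%.
On $100,000,000: 0.02082 × $100,000,000 = $2,082,000.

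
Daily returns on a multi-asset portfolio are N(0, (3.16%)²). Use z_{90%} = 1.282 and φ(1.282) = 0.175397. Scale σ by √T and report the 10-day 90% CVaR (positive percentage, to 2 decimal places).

17.53%

σ_{10d} = 3.16% × √10 = 9.993%.
ES multiplier = φ(z)/(1−α) = 0.175397/0.1 = 1.754.
ES = 9.993% × 1.754 = 17.528%.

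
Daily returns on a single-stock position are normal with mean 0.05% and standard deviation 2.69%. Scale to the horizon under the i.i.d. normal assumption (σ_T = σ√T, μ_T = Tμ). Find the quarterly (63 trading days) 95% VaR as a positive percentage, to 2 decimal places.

31.97%

At 95%, z = 1.645.
σ_{63d} = 2.69% × √63 = 21.351%; μ_{63d} = 63 × 0.05% = 3.150%.
VaR = −(3.150%) + 1.645 × 21.351% = 31.972%.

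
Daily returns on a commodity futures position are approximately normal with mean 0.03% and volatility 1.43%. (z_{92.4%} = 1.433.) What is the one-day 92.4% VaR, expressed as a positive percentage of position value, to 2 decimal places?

VaR = −μ + z·σ = −(0.03%) + 1.433 × 1.43% = 2.019%.

2.02%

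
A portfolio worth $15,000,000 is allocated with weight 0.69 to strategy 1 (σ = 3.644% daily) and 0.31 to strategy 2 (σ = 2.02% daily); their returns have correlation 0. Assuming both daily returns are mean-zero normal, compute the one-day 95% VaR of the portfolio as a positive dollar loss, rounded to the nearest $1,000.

σ_p² = 0.69²·3.644² + 0.31²·2.02² + 2·0·0.69·0.31·3.644·2.02 = 6.7141 (%²).
σ_p = √6.7141 = 2.591%.
At 95%, z = 1.645.
VaR = 1.645 × 2.591% = 4.262%; on $15,000,000 that is $639,300.

$639,000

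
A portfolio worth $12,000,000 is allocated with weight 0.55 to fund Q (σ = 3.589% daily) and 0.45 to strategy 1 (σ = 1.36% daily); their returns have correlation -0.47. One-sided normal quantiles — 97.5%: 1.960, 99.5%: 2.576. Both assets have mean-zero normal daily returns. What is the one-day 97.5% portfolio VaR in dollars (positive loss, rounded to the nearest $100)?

σ_p² = 0.55²·3.589² + 0.45²·1.36² + 2·-0.47·0.55·0.45·3.589·1.36 = 3.1354 (%²).
σ_p = √3.1354 = 1.771%.
VaR = 1.960 × 1.771% = 3.471%; on $12,000,000 that is $416,520.

$416,500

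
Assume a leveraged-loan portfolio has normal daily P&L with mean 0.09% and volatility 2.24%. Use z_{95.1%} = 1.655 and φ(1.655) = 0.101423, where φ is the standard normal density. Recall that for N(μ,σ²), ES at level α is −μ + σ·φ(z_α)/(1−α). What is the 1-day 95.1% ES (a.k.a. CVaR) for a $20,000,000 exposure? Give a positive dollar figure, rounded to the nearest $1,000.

$909,000

Tail multiplier: φ(z)/(1−α) = 0.101423 / 0.049 = 2.070.
ES = −(0.09%) + 2.24% × 2.070 = 4.547%.
On $20,000,000: 0.04547 × $20,000,000 = $909,400.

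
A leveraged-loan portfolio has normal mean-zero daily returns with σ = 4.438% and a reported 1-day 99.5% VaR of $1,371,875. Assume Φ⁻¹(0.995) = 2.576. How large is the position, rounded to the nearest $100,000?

$12,000,000

VaR as a fraction of value: z·σ = 2.576 × 4.438% = 11.4323%.
Position = $1,371,875 / 0.114323 = $12,000,004.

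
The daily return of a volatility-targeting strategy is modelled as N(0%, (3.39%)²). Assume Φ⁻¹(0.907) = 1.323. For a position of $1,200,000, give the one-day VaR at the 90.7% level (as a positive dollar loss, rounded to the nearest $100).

$53,800

VaR = z·σ = 1.323 × 3.39% = 4.485%.
On $1,200,000: 0.04485 × $1,200,000 = $53,820.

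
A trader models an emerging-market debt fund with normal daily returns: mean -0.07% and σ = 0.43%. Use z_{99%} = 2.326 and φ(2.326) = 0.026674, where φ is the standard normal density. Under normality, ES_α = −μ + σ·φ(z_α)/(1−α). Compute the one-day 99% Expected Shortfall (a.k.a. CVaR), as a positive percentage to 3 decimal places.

Tail multiplier: φ(z)/(1−α) = 0.026674 / 0.01 = 2.667.
ES = −(-0.07%) + 0.43% × 2.667 = 1.217%.

1.217%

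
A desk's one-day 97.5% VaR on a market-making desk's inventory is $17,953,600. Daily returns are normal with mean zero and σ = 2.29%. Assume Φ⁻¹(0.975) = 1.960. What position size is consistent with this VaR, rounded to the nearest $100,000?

$400,000,000

VaR as a fraction of value: z·σ = 1.960 × 2.29% = 4.4884%.
Position = $17,953,600 / 0.044884 = $400,000,000.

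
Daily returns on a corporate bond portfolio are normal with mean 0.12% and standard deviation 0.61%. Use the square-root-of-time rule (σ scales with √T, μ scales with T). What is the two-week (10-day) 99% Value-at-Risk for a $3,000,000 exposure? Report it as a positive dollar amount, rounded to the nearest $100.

At 99%, z = 2.326.
σ_{10d} = 0.61% × √10 = 1.929%; μ_{10d} = 10 × 0.12% = 1.200%.
VaR = −(1.200%) + 2.326 × 1.929% = 3.287%.
On $3,000,000: 0.03287 × $3,000,000 = $98,610.

$98,600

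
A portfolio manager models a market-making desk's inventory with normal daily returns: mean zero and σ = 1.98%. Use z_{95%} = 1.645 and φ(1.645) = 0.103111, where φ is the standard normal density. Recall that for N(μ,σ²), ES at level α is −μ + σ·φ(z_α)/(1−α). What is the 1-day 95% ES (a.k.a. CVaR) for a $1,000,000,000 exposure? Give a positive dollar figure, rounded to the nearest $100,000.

Tail multiplier: φ(z)/(1−α) = 0.103111 / 0.05 = 2.062.
ES = 1.98% × 2.062 = 4.083%.
On $1,000,000,000: 0.04083 × $1,000,000,000 = $40,830,000.

$40,800,000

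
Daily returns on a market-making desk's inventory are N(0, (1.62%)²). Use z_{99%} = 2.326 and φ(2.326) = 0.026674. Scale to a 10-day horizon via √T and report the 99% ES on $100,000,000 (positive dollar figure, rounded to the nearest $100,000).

$13,700,000

σ_{10d} = 1.62% × √10 = 5.123%.
ES multiplier = φ(z)/(1−α) = 0.026674/0.01 = 2.667.
ES = 5.123% × 2.667 = 13.663%; on $100,000,000: $13,663,000.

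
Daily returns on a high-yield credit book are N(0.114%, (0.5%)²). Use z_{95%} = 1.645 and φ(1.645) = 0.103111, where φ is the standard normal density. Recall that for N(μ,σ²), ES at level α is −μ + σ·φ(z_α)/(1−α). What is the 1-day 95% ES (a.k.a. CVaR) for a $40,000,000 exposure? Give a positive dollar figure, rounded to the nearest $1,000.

Tail multiplier: φ(z)/(1−α) = 0.103111 / 0.05 = 2.062.
ES = −(0.114%) + 0.5% × 2.062 = 0.917%.
On $40,000,000: 0.00917 × $40,000,000 = $366,800.

$367,000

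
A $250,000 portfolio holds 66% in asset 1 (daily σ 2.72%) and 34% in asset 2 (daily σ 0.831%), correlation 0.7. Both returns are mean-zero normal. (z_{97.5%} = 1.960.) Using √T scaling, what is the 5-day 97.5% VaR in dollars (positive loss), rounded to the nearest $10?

$21,950

σ_p = √(0.66²·2.72² + 0.34²·0.831² + 2·0.7·0.66·0.34·2.72·0.831) = 2.003%.
σ_{5d} = 2.003% × √5 = 4.479%.
VaR = 1.960 × 4.479% = 8.779%; on $250,000 that is $21,948.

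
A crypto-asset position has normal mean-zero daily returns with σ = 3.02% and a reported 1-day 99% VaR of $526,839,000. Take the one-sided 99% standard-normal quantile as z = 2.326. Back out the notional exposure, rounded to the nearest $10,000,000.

$7,500,000,000

VaR as a fraction of value: z·σ = 2.326 × 3.02% = 7.02452%.
Position = $526,839,000 / 0.0702452 = $7,500,000,000.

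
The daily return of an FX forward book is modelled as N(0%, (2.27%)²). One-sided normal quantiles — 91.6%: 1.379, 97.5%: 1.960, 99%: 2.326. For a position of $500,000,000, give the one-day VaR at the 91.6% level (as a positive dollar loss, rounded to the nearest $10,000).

$15,650,000

VaR = z·σ = 1.379 × 2.27% = 3.130%.
On $500,000,000: 0.03130 × $500,000,000 = $15,650,000.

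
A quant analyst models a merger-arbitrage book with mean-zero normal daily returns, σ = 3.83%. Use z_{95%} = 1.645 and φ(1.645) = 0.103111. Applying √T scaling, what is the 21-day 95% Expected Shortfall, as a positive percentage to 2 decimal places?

σ_{21d} = 3.83% × √21 = 17.551%.
ES multiplier = φ(z)/(1−α) = 0.103111/0.05 = 2.062.
ES = 17.551% × 2.062 = 36.190%.

36.19%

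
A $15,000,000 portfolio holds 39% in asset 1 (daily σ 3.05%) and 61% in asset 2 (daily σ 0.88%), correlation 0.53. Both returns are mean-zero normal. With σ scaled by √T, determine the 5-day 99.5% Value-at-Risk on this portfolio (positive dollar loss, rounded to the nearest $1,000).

$1,333,000

σ_p = √(0.39²·3.05² + 0.61²·0.88² + 2·0.53·0.39·0.61·3.05·0.88) = 1.543%.
σ_{5d} = 1.543% × √5 = 3.450%.
z(99.5%) = 2.576.
VaR = 2.576 × 3.450% = 8.887%; on $15,000,000 that is $1,333,050.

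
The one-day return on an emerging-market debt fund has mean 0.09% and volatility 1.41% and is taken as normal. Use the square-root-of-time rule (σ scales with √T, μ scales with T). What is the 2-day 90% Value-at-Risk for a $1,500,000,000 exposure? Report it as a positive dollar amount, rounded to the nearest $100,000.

$35,600,000

At 90%, z = 1.282.
σ_{2d} = 1.41% × √2 = 1.994%; μ_{2d} = 2 × 0.09% = 0.180%.
VaR = −(0.180%) + 1.282 × 1.994% = 2.376%.
On $1,500,000,000: 0.02376 × $1,500,000,000 = $35,640,000.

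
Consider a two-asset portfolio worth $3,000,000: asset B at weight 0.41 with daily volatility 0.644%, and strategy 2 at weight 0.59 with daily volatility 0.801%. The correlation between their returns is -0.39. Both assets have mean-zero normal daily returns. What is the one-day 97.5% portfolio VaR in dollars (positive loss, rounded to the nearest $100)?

σ_p² = 0.41²·0.644² + 0.59²·0.801² + 2·-0.39·0.41·0.59·0.644·0.801 = 0.1957 (%²).
σ_p = √0.1957 = 0.442%.
At 97.5%, z = 1.960.
VaR = 1.960 × 0.442% = 0.866%; on $3,000,000 that is $25,980.

$26,000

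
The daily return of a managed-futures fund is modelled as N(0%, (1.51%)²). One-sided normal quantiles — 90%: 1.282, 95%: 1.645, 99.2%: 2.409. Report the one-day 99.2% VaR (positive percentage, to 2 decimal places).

VaR = z·σ = 2.409 × 1.51% = 3.638%.

3.64%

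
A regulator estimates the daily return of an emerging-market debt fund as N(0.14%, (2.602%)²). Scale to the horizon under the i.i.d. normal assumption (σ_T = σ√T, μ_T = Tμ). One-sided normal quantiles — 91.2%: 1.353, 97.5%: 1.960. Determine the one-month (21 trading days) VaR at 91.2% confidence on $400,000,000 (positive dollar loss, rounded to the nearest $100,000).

$52,800,000

σ_{21d} = 2.602% × √21 = 11.924%; μ_{21d} = 21 × 0.14% = 2.940%.
VaR = −(2.940%) + 1.353 × 11.924% = 13.193%.
On $400,000,000: 0.13193 × $400,000,000 = $52,772,000.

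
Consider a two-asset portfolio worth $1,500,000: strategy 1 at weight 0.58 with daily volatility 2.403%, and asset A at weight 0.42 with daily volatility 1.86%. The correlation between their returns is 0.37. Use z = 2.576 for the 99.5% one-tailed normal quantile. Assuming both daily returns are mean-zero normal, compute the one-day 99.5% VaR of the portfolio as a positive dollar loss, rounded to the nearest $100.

σ_p² = 0.58²·2.403² + 0.42²·1.86² + 2·0.37·0.58·0.42·2.403·1.86 = 3.3585 (%²).
σ_p = √3.3585 = 1.833%.
VaR = 2.576 × 1.833% = 4.722%; on $1,500,000 that is $70,830.

$70,800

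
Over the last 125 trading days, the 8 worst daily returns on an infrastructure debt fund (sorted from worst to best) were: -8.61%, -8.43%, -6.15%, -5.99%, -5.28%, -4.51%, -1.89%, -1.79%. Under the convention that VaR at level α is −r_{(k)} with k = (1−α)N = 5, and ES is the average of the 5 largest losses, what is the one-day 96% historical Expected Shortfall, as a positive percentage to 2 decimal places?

6.89%

The 5 worst returns sum to -34.46%.
ES = −(-34.46%) / 5 = 6.892% ≈ 6.89%.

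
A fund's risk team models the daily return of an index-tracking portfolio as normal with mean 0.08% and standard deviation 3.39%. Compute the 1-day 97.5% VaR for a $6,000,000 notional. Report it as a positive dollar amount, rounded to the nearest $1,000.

At 97.5% one-sided, z = 1.960.
VaR = −μ + z·σ = −(0.08%) + 1.960 × 3.39% = 6.564%.
On $6,000,000: 0.06564 × $6,000,000 = $393,840.

$394,000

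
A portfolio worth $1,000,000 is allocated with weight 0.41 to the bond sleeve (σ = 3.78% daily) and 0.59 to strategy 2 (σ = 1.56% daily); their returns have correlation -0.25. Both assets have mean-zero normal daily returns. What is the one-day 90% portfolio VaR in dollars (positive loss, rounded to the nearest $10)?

σ_p² = 0.41²·3.78² + 0.59²·1.56² + 2·-0.25·0.41·0.59·3.78·1.56 = 2.5358 (%²).
σ_p = √2.5358 = 1.592%.
At 90%, z = 1.282.
VaR = 1.282 × 1.592% = 2.041%; on $1,000,000 that is $20,410.

$20,410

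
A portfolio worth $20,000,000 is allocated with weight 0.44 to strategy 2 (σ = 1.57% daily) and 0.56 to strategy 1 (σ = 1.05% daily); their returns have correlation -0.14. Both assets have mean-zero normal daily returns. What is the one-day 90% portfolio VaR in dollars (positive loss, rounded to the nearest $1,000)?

$216,000

σ_p² = 0.44²·1.57² + 0.56²·1.05² + 2·-0.14·0.44·0.56·1.57·1.05 = 0.7092 (%²).
σ_p = √0.7092 = 0.842%.
At 90%, z = 1.282.
VaR = 1.282 × 0.842% = 1.079%; on $20,000,000 that is $215,800.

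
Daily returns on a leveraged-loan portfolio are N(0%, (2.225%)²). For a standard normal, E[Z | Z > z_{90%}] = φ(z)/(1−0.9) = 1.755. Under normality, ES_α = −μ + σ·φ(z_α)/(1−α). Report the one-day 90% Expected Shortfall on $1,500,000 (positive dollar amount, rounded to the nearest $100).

$58,600

ES = 2.225% × 1.755 = 3.905%.
On $1,500,000: 0.03905 × $1,500,000 = $58,575.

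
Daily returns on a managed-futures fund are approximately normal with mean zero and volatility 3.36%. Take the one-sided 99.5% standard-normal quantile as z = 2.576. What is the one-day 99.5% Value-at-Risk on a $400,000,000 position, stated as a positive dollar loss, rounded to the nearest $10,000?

$34,620,000

VaR = z·σ = 2.576 × 3.36% = 8.655%.
On $400,000,000: 0.08655 × $400,000,000 = $34,620,000.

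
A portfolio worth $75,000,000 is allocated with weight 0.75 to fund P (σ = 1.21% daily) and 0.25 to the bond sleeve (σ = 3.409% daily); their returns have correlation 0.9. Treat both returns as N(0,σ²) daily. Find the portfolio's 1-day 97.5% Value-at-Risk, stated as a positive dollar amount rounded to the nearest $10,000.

σ_p² = 0.75²·1.21² + 0.25²·3.409² + 2·0.9·0.75·0.25·1.21·3.409 = 2.9420 (%²).
σ_p = √2.9420 = 1.715%.
At 97.5%, z = 1.960.
VaR = 1.960 × 1.715% = 3.361%; on $75,000,000 that is $2,520,750.

$2,520,000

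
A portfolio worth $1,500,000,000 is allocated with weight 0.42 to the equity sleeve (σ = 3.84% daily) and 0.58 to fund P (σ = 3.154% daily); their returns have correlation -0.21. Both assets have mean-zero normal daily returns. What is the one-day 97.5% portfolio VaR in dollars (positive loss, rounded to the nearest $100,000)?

$63,800,000

σ_p² = 0.42²·3.84² + 0.58²·3.154² + 2·-0.21·0.42·0.58·3.84·3.154 = 4.7084 (%²).
σ_p = √4.7084 = 2.170%.
At 97.5%, z = 1.960.
VaR = 1.960 × 2.170% = 4.253%; on $1,500,000,000 that is $63,795,000.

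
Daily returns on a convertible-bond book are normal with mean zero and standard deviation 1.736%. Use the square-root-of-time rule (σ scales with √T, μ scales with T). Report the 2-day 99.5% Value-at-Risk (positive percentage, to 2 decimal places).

At 99.5%, z = 2.576.
σ_{2d} = 1.736% × √2 = 2.455%.
VaR = 2.576 × 2.455% = 6.324%.

6.32%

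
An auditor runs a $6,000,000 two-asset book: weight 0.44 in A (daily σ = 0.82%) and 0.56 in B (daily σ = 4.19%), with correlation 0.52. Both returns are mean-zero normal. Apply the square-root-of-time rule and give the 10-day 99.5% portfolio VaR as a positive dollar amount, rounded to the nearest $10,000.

σ_p = √(0.44²·0.82² + 0.56²·4.19² + 2·0.52·0.44·0.56·0.82·4.19) = 2.553%.
σ_{10d} = 2.553% × √10 = 8.073%.
z(99.5%) = 2.576.
VaR = 2.576 × 8.073% = 20.796%; on $6,000,000 that is $1,247,760.

$1,250,000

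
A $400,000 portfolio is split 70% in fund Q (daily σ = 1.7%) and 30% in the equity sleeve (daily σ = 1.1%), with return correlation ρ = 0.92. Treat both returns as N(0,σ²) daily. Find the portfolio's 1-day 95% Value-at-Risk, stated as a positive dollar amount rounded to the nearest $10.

$9,860

σ_p² = 0.7²·1.7² + 0.3²·1.1² + 2·0.92·0.7·0.3·1.7·1.1 = 2.2476 (%²).
σ_p = √2.2476 = 1.499%.
At 95%, z = 1.645.
VaR = 1.645 × 1.499% = 2.466%; on $400,000 that is $9,864.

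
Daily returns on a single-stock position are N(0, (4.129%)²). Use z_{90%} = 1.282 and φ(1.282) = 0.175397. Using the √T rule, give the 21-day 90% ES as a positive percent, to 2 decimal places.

σ_{21d} = 4.129% × √21 = 18.921%.
ES multiplier = φ(z)/(1−α) = 0.175397/0.1 = 1.754.
ES = 18.921% × 1.754 = 33.187%.

33.19%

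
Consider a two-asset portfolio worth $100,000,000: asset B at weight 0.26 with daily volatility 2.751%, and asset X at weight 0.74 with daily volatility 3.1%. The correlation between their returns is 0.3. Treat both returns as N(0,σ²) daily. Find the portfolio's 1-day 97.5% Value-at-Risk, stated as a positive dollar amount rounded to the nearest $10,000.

$5,100,000

σ_p² = 0.26²·2.751² + 0.74²·3.1² + 2·0.3·0.26·0.74·2.751·3.1 = 6.7585 (%²).
σ_p = √6.7585 = 2.600%.
At 97.5%, z = 1.960.
VaR = 1.960 × 2.600% = 5.096%; on $100,000,000 that is $5,096,000.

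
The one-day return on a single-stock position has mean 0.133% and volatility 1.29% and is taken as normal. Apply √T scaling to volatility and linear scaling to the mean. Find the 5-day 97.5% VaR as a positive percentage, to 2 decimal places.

At 97.5%, z = 1.960.
σ_{5d} = 1.29% × √5 = 2.885%; μ_{5d} = 5 × 0.133% = 0.665%.
VaR = −(0.665%) + 1.960 × 2.885% = 4.990%.

4.99%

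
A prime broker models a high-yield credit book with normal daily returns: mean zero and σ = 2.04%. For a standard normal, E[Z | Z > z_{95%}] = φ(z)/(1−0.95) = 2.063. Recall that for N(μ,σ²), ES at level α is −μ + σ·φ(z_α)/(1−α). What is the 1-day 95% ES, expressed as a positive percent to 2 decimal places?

ES = 2.04% × 2.063 = 4.209%.

4.21%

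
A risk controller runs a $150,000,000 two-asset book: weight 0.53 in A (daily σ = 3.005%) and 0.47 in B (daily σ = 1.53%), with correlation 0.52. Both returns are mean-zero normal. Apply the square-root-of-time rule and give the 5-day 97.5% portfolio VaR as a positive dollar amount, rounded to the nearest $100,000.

$13,500,000

σ_p = √(0.53²·3.005² + 0.47²·1.53² + 2·0.52·0.53·0.47·3.005·1.53) = 2.060%.
σ_{5d} = 2.060% × √5 = 4.606%.
z(97.5%) = 1.960.
VaR = 1.960 × 4.606% = 9.028%; on $150,000,000 that is $13,542,000.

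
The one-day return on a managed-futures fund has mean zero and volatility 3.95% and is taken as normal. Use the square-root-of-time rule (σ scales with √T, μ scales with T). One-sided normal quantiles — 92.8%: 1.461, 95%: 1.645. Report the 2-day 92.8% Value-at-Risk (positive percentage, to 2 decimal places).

8.16%

σ_{2d} = 3.95% × √2 = 5.586%.
VaR = 1.461 × 5.586% = 8.161%.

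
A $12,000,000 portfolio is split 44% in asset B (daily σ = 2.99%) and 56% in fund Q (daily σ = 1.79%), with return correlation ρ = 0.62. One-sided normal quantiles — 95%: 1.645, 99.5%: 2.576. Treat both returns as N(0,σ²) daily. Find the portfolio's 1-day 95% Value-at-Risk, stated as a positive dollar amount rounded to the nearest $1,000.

$413,000

σ_p² = 0.44²·2.99² + 0.56²·1.79² + 2·0.62·0.44·0.56·2.99·1.79 = 4.3709 (%²).
σ_p = √4.3709 = 2.091%.
VaR = 1.645 × 2.091% = 3.440%; on $12,000,000 that is $412,800.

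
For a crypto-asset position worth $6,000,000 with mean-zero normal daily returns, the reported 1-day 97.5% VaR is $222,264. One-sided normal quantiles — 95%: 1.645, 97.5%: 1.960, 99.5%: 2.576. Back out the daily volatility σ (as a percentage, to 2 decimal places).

1.89%

VaR as a fraction: $222,264 / $6,000,000 = 3.704%.
σ = VaR / z = 3.704% / 1.960 = 1.890%.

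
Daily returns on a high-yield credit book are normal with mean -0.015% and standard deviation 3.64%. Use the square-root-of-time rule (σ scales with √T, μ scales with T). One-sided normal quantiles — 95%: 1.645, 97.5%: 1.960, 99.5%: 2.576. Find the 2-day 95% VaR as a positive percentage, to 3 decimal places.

σ_{2d} = 3.64% × √2 = 5.148%; μ_{2d} = 2 × -0.015% = -0.030%.
VaR = −(-0.030%) + 1.645 × 5.148% = 8.498%.

8.498%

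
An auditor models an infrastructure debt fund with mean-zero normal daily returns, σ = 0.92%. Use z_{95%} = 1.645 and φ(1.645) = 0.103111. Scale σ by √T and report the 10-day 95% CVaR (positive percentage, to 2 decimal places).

6.00%

σ_{10d} = 0.92% × √10 = 2.909%.
ES multiplier = φ(z)/(1−α) = 0.103111/0.05 = 2.062.
ES = 2.909% × 2.062 = 5.998%.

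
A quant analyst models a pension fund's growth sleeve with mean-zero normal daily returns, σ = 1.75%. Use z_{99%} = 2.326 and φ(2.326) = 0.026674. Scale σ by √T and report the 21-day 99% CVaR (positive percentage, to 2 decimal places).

21.39%

σ_{21d} = 1.75% × √21 = 8.020%.
ES multiplier = φ(z)/(1−α) = 0.026674/0.01 = 2.667.
ES = 8.020% × 2.667 = 21.389%.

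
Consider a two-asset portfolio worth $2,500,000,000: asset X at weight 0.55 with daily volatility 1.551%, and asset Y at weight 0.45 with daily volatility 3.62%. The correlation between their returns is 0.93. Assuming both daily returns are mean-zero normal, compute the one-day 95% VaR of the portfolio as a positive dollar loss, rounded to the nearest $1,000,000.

σ_p² = 0.55²·1.551² + 0.45²·3.62² + 2·0.93·0.55·0.45·1.551·3.62 = 5.9660 (%²).
σ_p = √5.9660 = 2.443%.
At 95%, z = 1.645.
VaR = 1.645 × 2.443% = 4.019%; on $2,500,000,000 that is $100,475,000.

$100,000,000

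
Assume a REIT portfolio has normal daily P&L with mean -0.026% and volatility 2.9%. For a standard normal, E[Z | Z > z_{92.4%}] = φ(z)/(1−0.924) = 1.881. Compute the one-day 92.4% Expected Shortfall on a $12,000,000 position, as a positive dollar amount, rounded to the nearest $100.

ES = −(-0.026%) + 2.9% × 1.881 = 5.481%.
On $12,000,000: 0.05481 × $12,000,000 = $657,720.

$657,700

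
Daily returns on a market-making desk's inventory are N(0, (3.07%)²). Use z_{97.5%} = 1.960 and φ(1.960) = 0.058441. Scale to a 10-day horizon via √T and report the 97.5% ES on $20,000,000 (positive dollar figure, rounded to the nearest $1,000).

$4,539,000

σ_{10d} = 3.07% × √10 = 9.708%.
ES multiplier = φ(z)/(1−α) = 0.058441/0.025 = 2.338.
ES = 9.708% × 2.338 = 22.697%; on $20,000,000: $4,539,400.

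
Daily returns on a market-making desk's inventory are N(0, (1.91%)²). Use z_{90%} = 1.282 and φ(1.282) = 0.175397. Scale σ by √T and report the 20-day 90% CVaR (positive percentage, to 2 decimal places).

σ_{20d} = 1.91% × √20 = 8.542%.
ES multiplier = φ(z)/(1−α) = 0.175397/0.1 = 1.754.
ES = 8.542% × 1.754 = 14.983%.

14.98%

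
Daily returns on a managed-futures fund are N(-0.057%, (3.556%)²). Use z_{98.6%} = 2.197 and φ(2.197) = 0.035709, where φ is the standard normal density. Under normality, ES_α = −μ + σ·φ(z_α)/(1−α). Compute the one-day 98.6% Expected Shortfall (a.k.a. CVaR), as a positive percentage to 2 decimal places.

9.13%

Tail multiplier: φ(z)/(1−α) = 0.035709 / 0.014 = 2.551.
ES = −(-0.057%) + 3.556% × 2.551 = 9.128%.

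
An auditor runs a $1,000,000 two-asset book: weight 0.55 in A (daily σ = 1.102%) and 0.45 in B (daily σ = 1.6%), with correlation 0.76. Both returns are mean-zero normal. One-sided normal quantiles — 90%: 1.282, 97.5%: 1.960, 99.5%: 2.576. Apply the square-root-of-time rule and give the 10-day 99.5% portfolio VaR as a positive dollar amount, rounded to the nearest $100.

$101,400

σ_p = √(0.55²·1.102² + 0.45²·1.6² + 2·0.76·0.55·0.45·1.102·1.6) = 1.245%.
σ_{10d} = 1.245% × √10 = 3.937%.
VaR = 2.576 × 3.937% = 10.142%; on $1,000,000 that is $101,420.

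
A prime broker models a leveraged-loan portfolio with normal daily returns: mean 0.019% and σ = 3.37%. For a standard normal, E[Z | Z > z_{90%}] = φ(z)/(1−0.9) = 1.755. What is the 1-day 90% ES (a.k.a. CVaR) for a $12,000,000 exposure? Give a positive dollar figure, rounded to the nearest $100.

ES = −(0.019%) + 3.37% × 1.755 = 5.895%.
On $12,000,000: 0.05895 × $12,000,000 = $707,400.

$707,400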